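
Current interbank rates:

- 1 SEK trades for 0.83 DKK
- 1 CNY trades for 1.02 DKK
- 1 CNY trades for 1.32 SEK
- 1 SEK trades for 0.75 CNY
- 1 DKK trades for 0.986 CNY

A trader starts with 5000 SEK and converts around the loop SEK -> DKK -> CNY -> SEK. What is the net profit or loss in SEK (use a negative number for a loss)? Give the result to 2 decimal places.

401.31

5000 SEK × 0.83 = 4150 DKK
4150 DKK × 0.986 = 4091.9 CNY
4091.9 CNY × 1.32 = 5401.308 SEK
Net change: 5401.308 − 5000 = 401.308 SEK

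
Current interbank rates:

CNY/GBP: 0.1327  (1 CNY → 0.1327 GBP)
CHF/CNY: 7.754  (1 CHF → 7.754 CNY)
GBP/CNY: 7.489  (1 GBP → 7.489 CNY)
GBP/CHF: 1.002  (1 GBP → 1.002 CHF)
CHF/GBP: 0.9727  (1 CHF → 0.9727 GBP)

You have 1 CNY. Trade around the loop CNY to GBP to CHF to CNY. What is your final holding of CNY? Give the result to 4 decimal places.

1 CNY × 0.1327 = 0.1327 GBP
0.1327 GBP × 1.002 = 0.1329654 CHF
0.1329654 CHF × 7.754 = 1.0310137116 CNY

1.0310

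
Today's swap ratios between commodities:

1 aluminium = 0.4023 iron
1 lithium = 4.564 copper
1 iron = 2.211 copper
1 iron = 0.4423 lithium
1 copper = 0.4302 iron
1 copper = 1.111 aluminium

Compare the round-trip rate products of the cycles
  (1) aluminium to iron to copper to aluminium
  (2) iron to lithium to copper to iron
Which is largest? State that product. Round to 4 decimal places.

(1) 0.4023 × 2.211 × 1.111 = 0.98822
(2) 0.4423 × 4.564 × 0.4302 = 0.86843
Highest is cycle (1) at 0.9882 (≤1, no arbitrage).

0.9882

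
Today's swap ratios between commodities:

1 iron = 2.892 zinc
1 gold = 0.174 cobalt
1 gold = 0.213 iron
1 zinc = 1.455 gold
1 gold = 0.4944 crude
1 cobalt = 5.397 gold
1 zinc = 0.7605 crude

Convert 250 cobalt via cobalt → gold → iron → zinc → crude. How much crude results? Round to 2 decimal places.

632.08

250 cobalt × 5.397 = 1349.25 gold
1349.25 gold × 0.213 = 287.39025 iron
287.39025 iron × 2.892 = 831.132603 zinc
831.132603 zinc × 0.7605 = 632.0763445815 crude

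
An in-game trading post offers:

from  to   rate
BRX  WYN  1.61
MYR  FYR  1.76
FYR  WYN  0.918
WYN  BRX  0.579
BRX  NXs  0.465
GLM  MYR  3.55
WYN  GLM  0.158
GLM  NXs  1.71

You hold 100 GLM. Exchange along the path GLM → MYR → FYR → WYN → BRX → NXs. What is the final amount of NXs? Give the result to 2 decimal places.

100 GLM × 3.55 = 355 MYR
355 MYR × 1.76 = 624.8 FYR
624.8 FYR × 0.918 = 573.5664 WYN
573.5664 WYN × 0.579 = 332.0949456 BRX
332.0949456 BRX × 0.465 = 154.424149704 NXs

154.42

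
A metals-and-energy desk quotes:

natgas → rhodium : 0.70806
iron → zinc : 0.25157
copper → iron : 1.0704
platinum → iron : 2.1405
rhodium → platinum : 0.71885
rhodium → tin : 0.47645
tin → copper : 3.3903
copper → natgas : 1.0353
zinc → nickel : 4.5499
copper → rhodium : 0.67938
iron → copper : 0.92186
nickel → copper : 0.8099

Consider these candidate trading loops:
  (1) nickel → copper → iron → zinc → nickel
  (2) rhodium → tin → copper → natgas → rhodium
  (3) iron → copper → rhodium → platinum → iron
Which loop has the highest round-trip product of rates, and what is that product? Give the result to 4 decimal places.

(1) 0.8099 × 1.0704 × 0.25157 × 4.5499 = 0.99229
(2) 0.47645 × 3.3903 × 1.0353 × 0.70806 = 1.18411
(3) 0.92186 × 0.67938 × 0.71885 × 2.1405 = 0.96368
Highest is cycle (2) at 1.1841 (>1, arbitrage).

1.1841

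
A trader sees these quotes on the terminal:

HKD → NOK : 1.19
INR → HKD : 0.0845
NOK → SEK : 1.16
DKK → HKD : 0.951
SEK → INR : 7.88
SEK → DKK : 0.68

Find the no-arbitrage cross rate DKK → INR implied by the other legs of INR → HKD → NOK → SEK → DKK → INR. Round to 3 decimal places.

Known legs of the cycle: 0.0845 × 1.19 × 1.16 × 0.68 = 0.079317784
For no arbitrage the full-cycle product must be 1, so the missing rate is 1 / 0.079317784 ≈ 12.60751.

12.608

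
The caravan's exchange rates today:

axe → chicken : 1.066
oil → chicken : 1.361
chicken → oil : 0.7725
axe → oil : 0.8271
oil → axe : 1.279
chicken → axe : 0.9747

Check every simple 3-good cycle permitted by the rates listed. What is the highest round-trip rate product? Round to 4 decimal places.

1.0972

oil→chicken→axe→oil: 1.361 × 0.9747 × 0.8271 = 1.09720
oil→axe→chicken→oil: 1.279 × 1.066 × 0.7725 = 1.05324
Maximum is oil→chicken→axe→oil at 1.0972; arbitrage exists.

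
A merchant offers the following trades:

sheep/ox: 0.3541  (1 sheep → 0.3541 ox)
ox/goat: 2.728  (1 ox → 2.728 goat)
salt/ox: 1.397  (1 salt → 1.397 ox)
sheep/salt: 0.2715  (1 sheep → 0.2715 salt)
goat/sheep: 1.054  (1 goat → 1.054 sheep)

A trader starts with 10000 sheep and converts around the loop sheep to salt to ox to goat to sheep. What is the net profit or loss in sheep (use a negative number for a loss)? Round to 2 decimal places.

10000 sheep × 0.2715 = 2715 salt
2715 salt × 1.397 = 3792.855 ox
3792.855 ox × 2.728 = 10346.90844 goat
10346.90844 goat × 1.054 = 10905.64149576 sheep
Net change: 10905.64149576 − 10000 = 905.64149576 sheep

905.64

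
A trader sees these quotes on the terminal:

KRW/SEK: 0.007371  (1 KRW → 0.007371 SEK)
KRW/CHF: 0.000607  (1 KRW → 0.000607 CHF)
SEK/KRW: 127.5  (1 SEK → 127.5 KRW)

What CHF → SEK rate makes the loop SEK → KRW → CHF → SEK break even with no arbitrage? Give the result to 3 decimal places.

Known legs of the cycle: 127.5 × 0.000607 = 0.0773925
For no arbitrage the full-cycle product must be 1, so the missing rate is 1 / 0.0773925 ≈ 12.92115.

12.921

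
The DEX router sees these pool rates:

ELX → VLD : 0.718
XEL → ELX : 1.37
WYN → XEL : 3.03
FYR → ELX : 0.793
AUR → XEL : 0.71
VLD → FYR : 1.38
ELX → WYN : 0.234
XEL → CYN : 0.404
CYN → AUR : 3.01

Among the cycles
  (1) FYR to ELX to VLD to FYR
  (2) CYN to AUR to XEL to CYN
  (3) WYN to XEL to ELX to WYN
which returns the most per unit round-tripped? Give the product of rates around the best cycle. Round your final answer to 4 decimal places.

0.9714

(1) 0.793 × 0.718 × 1.38 = 0.78574
(2) 3.01 × 0.71 × 0.404 = 0.86339
(3) 3.03 × 1.37 × 0.234 = 0.97136
Highest is cycle (3) at 0.9714 (≤1, no arbitrage).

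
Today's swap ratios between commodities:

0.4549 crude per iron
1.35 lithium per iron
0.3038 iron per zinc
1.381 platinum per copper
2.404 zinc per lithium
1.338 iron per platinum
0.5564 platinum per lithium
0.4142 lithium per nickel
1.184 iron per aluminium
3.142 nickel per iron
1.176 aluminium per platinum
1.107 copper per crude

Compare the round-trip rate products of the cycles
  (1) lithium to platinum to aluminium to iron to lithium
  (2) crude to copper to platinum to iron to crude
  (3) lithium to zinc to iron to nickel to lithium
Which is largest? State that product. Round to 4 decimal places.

1.0459

(1) 0.5564 × 1.176 × 1.184 × 1.35 = 1.04588
(2) 1.107 × 1.381 × 1.338 × 0.4549 = 0.93049
(3) 2.404 × 0.3038 × 3.142 × 0.4142 = 0.95047
Highest is cycle (1) at 1.0459 (>1, arbitrage).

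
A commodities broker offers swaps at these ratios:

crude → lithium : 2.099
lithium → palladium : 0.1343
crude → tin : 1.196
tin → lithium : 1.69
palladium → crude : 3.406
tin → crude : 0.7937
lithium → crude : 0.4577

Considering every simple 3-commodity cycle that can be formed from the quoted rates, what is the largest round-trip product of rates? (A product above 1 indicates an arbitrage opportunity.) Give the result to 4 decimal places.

0.9601

palladium→crude→lithium→palladium: 3.406 × 2.099 × 0.1343 = 0.96014
tin→lithium→crude→tin: 1.69 × 0.4577 × 1.196 = 0.92512
Maximum is palladium→crude→lithium→palladium at 0.9601; no arbitrage — every cycle loses value.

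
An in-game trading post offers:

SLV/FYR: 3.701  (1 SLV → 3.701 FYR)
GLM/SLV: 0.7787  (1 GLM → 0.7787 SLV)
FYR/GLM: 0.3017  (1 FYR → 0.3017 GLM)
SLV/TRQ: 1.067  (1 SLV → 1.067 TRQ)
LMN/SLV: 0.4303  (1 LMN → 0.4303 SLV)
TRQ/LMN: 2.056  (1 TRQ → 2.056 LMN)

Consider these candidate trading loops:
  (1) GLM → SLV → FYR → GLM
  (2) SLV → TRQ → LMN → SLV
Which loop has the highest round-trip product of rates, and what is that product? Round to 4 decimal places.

0.9440

(1) 0.7787 × 3.701 × 0.3017 = 0.86949
(2) 1.067 × 2.056 × 0.4303 = 0.94397
Highest is cycle (2) at 0.9440 (≤1, no arbitrage).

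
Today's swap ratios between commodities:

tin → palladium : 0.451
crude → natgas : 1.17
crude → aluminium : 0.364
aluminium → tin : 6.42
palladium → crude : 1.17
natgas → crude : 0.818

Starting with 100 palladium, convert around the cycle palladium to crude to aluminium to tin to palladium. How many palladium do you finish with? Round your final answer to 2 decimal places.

100 palladium × 1.17 = 117 crude
117 crude × 0.364 = 42.588 aluminium
42.588 aluminium × 6.42 = 273.41496 tin
273.41496 tin × 0.451 = 123.31014696 palladium

123.31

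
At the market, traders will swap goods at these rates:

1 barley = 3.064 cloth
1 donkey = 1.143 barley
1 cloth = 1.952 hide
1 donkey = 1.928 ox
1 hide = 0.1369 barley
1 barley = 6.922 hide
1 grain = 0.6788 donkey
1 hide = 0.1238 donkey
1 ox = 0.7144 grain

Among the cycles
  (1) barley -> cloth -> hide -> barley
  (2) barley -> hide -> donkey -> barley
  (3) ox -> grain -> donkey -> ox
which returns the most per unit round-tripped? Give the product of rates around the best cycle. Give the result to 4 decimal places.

0.9795

(1) 3.064 × 1.952 × 0.1369 = 0.81879
(2) 6.922 × 0.1238 × 1.143 = 0.97949
(3) 0.7144 × 0.6788 × 1.928 = 0.93495
Highest is cycle (2) at 0.9795 (≤1, no arbitrage).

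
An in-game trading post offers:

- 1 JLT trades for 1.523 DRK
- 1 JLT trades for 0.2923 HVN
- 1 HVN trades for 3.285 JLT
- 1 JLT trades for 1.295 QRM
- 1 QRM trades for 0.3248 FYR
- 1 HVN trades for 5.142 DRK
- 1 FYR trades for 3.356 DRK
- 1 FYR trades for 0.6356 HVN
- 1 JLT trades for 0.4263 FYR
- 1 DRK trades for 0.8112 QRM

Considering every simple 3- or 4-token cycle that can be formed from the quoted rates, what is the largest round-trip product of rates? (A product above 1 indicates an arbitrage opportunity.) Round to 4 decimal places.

0.8901

HVN→JLT→FYR→HVN: 3.285 × 0.4263 × 0.6356 = 0.89009
FYR→DRK→QRM→FYR: 3.356 × 0.8112 × 0.3248 = 0.88423
HVN→JLT→QRM→FYR→HVN: 3.285 × 1.295 × 0.3248 × 0.6356 = 0.87822
HVN→DRK→QRM→FYR→HVN: 5.142 × 0.8112 × 0.3248 × 0.6356 = 0.86111
Maximum is HVN→JLT→FYR→HVN at 0.8901; no arbitrage — every cycle loses value.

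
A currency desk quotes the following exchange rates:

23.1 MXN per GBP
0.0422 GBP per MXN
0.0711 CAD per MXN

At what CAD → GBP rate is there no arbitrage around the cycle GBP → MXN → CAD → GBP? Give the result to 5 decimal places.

0.60886

Known legs of the cycle: 23.1 × 0.0711 = 1.64241
For no arbitrage the full-cycle product must be 1, so the missing rate is 1 / 1.64241 ≈ 0.6088614.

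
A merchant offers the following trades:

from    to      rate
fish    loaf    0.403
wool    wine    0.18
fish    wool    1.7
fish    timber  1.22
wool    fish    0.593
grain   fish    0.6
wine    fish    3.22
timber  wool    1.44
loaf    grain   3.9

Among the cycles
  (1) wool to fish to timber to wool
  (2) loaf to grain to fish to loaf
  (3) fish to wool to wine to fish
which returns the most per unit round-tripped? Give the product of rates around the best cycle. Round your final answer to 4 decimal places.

(1) 0.593 × 1.22 × 1.44 = 1.04178
(2) 3.9 × 0.6 × 0.403 = 0.94302
(3) 1.7 × 0.18 × 3.22 = 0.98532
Highest is cycle (1) at 1.0418 (>1, arbitrage).

1.0418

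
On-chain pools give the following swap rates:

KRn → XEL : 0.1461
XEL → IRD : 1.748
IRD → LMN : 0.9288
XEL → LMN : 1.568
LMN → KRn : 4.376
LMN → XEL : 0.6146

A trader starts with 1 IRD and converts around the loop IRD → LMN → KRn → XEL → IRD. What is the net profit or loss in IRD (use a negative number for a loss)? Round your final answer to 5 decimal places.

0.03799

1 IRD × 0.9288 = 0.9288 LMN
0.9288 LMN × 4.376 = 4.0644288 KRn
4.0644288 KRn × 0.1461 = 0.59381304768 XEL
0.59381304768 XEL × 1.748 = 1.03798520734464 IRD
Net change: 1.03798520734464 − 1 = 0.03798520734464 IRD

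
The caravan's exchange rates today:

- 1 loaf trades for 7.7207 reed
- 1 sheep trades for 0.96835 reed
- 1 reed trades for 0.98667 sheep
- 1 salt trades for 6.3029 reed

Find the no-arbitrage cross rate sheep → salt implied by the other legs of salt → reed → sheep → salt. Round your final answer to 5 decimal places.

Known legs of the cycle: 6.3029 × 0.98667 = 6.218882343
For no arbitrage the full-cycle product must be 1, so the missing rate is 1 / 6.218882343 ≈ 0.1608006.

0.16080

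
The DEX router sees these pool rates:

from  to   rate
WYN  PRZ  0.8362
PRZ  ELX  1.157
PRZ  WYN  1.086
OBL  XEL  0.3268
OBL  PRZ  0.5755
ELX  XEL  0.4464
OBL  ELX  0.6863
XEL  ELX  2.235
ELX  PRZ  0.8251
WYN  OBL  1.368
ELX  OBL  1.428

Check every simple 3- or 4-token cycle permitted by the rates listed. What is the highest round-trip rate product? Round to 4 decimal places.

ELX→OBL→XEL→ELX: 1.428 × 0.3268 × 2.235 = 1.04301
ELX→OBL→PRZ→ELX: 1.428 × 0.5755 × 1.157 = 0.95084
WYN→OBL→PRZ→WYN: 1.368 × 0.5755 × 1.086 = 0.85499
WYN→OBL→ELX→PRZ→WYN: 1.368 × 0.6863 × 0.8251 × 1.086 = 0.84127
Maximum is ELX→OBL→XEL→ELX at 1.0430; arbitrage exists.

1.0430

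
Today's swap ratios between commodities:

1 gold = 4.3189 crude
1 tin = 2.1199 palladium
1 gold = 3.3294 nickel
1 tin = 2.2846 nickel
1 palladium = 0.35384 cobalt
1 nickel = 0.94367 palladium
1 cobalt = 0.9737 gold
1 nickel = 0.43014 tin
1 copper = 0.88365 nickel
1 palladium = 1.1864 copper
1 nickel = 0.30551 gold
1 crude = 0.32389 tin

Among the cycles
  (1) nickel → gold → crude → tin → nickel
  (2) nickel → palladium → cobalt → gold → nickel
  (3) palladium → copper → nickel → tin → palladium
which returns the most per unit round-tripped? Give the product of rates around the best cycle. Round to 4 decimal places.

1.0825

(1) 0.30551 × 4.3189 × 0.32389 × 2.2846 = 0.97635
(2) 0.94367 × 0.35384 × 0.9737 × 3.3294 = 1.08248
(3) 1.1864 × 0.88365 × 0.43014 × 2.1199 = 0.95595
Highest is cycle (2) at 1.0825 (>1, arbitrage).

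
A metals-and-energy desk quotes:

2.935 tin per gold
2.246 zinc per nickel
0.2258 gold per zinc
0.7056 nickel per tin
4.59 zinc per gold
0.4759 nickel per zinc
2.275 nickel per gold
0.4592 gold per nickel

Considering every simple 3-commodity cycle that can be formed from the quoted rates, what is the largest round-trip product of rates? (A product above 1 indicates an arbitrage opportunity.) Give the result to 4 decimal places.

nickel→zinc→gold→nickel: 2.246 × 0.2258 × 2.275 = 1.15376
nickel→gold→zinc→nickel: 0.4592 × 4.59 × 0.4759 = 1.00307
nickel→gold→tin→nickel: 0.4592 × 2.935 × 0.7056 = 0.95097
Maximum is nickel→zinc→gold→nickel at 1.1538; arbitrage exists.

1.1538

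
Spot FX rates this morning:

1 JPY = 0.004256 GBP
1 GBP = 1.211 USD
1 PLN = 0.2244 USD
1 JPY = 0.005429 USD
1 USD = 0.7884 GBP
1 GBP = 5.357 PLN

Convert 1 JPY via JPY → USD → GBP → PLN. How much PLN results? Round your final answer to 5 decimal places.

1 JPY × 0.005429 = 0.005429 USD
0.005429 USD × 0.7884 = 0.0042802236 GBP
0.0042802236 GBP × 5.357 = 0.0229291578252 PLN

0.02293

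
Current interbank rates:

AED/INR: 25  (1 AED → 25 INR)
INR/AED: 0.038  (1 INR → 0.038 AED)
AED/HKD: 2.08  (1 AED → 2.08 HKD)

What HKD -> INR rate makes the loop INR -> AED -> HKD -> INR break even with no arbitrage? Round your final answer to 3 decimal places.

12.652

Known legs of the cycle: 0.038 × 2.08 = 0.07904
For no arbitrage the full-cycle product must be 1, so the missing rate is 1 / 0.07904 ≈ 12.65182.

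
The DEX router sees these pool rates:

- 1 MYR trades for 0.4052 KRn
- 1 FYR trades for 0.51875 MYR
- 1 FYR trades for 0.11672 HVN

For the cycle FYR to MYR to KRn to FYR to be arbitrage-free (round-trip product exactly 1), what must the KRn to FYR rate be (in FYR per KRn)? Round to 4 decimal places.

Known legs of the cycle: 0.51875 × 0.4052 = 0.2101975
For no arbitrage the full-cycle product must be 1, so the missing rate is 1 / 0.2101975 ≈ 4.757431.

4.7574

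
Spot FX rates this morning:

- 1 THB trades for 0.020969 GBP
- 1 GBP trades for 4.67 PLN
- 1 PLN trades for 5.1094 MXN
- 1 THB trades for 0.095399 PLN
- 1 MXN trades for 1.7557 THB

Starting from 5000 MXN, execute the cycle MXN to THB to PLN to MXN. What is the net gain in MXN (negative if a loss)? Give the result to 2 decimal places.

-721.08

5000 MXN × 1.7557 = 8778.5 THB
8778.5 THB × 0.095399 = 837.4601215 PLN
837.4601215 PLN × 5.1094 = 4278.9187447921 MXN
Net change: 4278.9187447921 − 5000 = -721.0812552079 MXN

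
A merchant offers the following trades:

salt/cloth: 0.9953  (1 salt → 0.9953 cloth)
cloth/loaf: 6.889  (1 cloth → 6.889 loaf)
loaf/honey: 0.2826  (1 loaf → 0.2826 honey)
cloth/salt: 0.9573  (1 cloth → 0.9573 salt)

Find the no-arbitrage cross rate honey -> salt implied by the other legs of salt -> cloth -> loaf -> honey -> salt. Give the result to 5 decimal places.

0.51608

Known legs of the cycle: 0.9953 × 6.889 × 0.2826 = 1.93768129242
For no arbitrage the full-cycle product must be 1, so the missing rate is 1 / 1.93768129242 ≈ 0.5160807.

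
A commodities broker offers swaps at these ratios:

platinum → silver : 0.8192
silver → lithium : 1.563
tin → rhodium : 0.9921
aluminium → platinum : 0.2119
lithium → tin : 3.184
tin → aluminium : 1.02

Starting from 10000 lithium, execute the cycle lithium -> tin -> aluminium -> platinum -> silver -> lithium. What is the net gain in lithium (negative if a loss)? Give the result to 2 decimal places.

-1188.43

10000 lithium × 3.184 = 31840 tin
31840 tin × 1.02 = 32476.8 aluminium
32476.8 aluminium × 0.2119 = 6881.83392 platinum
6881.83392 platinum × 0.8192 = 5637.598347264 silver
5637.598347264 silver × 1.563 = 8811.566216773632 lithium
Net change: 8811.566216773632 − 10000 = -1188.433783226368 lithium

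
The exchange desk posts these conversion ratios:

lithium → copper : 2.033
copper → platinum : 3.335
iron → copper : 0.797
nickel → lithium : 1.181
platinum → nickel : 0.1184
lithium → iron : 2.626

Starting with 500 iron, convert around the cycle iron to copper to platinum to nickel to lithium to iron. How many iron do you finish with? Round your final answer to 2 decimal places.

488.00

500 iron × 0.797 = 398.5 copper
398.5 copper × 3.335 = 1328.9975 platinum
1328.9975 platinum × 0.1184 = 157.353304 nickel
157.353304 nickel × 1.181 = 185.834252024 lithium
185.834252024 lithium × 2.626 = 488.000745815024 iron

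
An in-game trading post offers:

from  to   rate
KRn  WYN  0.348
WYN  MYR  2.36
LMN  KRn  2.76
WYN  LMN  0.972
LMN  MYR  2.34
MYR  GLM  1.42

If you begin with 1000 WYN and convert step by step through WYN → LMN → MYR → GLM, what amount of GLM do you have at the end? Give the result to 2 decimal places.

1000 WYN × 0.972 = 972 LMN
972 LMN × 2.34 = 2274.48 MYR
2274.48 MYR × 1.42 = 3229.7616 GLM

3229.76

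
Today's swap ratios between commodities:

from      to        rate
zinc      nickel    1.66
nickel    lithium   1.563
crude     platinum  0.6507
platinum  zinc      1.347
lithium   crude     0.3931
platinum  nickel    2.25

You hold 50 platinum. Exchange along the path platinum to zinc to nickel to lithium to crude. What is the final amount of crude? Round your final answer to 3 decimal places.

50 platinum × 1.347 = 67.35 zinc
67.35 zinc × 1.66 = 111.801 nickel
111.801 nickel × 1.563 = 174.744963 lithium
174.744963 lithium × 0.3931 = 68.6922449553 crude

68.692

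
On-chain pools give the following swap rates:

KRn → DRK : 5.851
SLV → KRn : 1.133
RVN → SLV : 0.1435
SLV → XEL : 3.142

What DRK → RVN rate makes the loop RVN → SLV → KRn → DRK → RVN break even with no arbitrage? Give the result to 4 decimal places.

1.0512

Known legs of the cycle: 0.1435 × 1.133 × 5.851 = 0.9512877605
For no arbitrage the full-cycle product must be 1, so the missing rate is 1 / 0.9512877605 ≈ 1.051207.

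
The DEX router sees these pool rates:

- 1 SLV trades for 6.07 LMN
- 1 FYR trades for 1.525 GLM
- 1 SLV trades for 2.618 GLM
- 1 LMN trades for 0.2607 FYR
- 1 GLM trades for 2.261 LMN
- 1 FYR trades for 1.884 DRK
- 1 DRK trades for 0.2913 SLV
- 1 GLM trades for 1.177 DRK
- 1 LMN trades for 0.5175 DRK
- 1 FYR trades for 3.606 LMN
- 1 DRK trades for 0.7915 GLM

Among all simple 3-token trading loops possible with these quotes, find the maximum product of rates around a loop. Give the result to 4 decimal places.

LMN→DRK→GLM→LMN: 0.5175 × 0.7915 × 2.261 = 0.92611
LMN→DRK→SLV→LMN: 0.5175 × 0.2913 × 6.07 = 0.91504
LMN→FYR→GLM→LMN: 0.2607 × 1.525 × 2.261 = 0.89890
GLM→DRK→SLV→GLM: 1.177 × 0.2913 × 2.618 = 0.89761
Maximum is LMN→DRK→GLM→LMN at 0.9261; no arbitrage — every cycle loses value.

0.9261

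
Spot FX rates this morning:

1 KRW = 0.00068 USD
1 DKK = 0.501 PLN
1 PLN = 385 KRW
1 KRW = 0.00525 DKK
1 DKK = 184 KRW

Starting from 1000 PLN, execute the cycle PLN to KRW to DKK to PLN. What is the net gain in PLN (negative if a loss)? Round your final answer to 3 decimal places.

12.646

1000 PLN × 385 = 385000 KRW
385000 KRW × 0.00525 = 2021.25 DKK
2021.25 DKK × 0.501 = 1012.64625 PLN
Net change: 1012.64625 − 1000 = 12.64625 PLN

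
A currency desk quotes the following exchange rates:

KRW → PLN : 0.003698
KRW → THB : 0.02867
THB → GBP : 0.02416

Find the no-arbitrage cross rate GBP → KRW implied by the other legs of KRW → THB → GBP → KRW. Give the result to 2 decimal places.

Known legs of the cycle: 0.02867 × 0.02416 = 0.0006926672
For no arbitrage the full-cycle product must be 1, so the missing rate is 1 / 0.0006926672 ≈ 1443.6947.

1443.69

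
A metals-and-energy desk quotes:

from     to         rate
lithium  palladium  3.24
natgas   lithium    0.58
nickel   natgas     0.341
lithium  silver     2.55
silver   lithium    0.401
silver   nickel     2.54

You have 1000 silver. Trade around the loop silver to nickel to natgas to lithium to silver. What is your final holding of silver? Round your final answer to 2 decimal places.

1000 silver × 2.54 = 2540 nickel
2540 nickel × 0.341 = 866.14 natgas
866.14 natgas × 0.58 = 502.3612 lithium
502.3612 lithium × 2.55 = 1281.02106 silver

1281.02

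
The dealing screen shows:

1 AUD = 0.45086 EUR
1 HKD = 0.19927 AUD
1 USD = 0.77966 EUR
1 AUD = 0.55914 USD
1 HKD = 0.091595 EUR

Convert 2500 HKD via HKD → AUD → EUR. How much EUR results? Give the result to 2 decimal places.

2500 HKD × 0.19927 = 498.175 AUD
498.175 AUD × 0.45086 = 224.6071805 EUR

224.61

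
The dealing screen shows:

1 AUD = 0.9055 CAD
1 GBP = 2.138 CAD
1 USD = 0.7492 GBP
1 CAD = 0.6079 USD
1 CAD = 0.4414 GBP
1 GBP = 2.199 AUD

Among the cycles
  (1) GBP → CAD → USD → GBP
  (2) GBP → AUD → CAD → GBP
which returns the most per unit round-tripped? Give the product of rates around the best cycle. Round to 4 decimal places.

(1) 2.138 × 0.6079 × 0.7492 = 0.97373
(2) 2.199 × 0.9055 × 0.4414 = 0.87891
Highest is cycle (1) at 0.9737 (≤1, no arbitrage).

0.9737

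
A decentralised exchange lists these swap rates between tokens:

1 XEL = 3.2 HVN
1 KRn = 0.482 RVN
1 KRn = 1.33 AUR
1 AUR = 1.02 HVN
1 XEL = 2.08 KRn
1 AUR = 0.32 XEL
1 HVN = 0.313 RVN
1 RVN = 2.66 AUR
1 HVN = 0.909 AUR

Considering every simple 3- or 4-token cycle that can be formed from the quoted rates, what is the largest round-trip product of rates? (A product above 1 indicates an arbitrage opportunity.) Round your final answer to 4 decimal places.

0.9308

XEL→HVN→AUR→XEL: 3.2 × 0.909 × 0.32 = 0.93082
XEL→KRn→AUR→XEL: 2.08 × 1.33 × 0.32 = 0.88525
XEL→KRn→RVN→AUR→XEL: 2.08 × 0.482 × 2.66 × 0.32 = 0.85338
XEL→HVN→RVN→AUR→XEL: 3.2 × 0.313 × 2.66 × 0.32 = 0.85256
HVN→RVN→AUR→HVN: 0.313 × 2.66 × 1.02 = 0.84923
Maximum is XEL→HVN→AUR→XEL at 0.9308; no arbitrage — every cycle loses value.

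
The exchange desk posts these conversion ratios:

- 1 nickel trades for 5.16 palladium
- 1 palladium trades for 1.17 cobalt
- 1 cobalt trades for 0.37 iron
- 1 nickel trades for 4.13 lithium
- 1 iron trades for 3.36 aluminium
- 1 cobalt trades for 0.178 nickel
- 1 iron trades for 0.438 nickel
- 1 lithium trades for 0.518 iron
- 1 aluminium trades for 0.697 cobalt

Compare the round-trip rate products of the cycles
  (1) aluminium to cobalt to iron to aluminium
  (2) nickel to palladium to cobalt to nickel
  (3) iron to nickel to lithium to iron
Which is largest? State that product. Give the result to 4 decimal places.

(1) 0.697 × 0.37 × 3.36 = 0.86651
(2) 5.16 × 1.17 × 0.178 = 1.07462
(3) 0.438 × 4.13 × 0.518 = 0.93703
Highest is cycle (2) at 1.0746 (>1, arbitrage).

1.0746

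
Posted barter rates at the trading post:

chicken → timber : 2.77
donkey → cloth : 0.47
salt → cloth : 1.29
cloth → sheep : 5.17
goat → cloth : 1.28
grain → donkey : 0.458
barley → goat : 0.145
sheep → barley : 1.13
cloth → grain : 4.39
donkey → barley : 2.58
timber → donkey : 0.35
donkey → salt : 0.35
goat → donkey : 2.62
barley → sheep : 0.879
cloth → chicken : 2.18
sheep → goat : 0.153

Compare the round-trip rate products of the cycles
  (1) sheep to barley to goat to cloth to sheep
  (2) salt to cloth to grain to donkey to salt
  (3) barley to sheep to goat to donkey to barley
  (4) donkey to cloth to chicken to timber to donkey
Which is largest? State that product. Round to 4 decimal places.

(1) 1.13 × 0.145 × 1.28 × 5.17 = 1.08429
(2) 1.29 × 4.39 × 0.458 × 0.35 = 0.90779
(3) 0.879 × 0.153 × 2.62 × 2.58 = 0.90908
(4) 0.47 × 2.18 × 2.77 × 0.35 = 0.99335
Highest is cycle (1) at 1.0843 (>1, arbitrage).

1.0843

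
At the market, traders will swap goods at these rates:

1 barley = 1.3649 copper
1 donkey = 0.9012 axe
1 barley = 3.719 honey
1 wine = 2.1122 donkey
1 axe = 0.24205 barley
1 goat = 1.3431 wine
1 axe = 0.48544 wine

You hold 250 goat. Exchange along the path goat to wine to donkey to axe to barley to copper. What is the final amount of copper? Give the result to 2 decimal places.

250 goat × 1.3431 = 335.775 wine
335.775 wine × 2.1122 = 709.223955 donkey
709.223955 donkey × 0.9012 = 639.152628246 axe
639.152628246 axe × 0.24205 = 154.7068936669443 barley
154.7068936669443 barley × 1.3649 = 211.15943916601227507 copper

211.16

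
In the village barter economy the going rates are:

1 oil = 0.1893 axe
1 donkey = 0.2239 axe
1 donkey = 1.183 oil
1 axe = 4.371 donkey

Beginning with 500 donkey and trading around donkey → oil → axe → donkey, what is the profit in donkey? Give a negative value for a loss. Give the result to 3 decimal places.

500 donkey × 1.183 = 591.5 oil
591.5 oil × 0.1893 = 111.97095 axe
111.97095 axe × 4.371 = 489.42502245 donkey
Net change: 489.42502245 − 500 = -10.57497755 donkey

-10.575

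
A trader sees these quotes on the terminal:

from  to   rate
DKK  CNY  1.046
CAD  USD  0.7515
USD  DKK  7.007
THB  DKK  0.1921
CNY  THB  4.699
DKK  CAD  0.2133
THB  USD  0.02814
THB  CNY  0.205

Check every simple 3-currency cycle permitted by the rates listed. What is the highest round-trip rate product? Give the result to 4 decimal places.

1.1232

USD→DKK→CAD→USD: 7.007 × 0.2133 × 0.7515 = 1.12319
THB→DKK→CNY→THB: 0.1921 × 1.046 × 4.699 = 0.94420
Maximum is USD→DKK→CAD→USD at 1.1232; arbitrage exists.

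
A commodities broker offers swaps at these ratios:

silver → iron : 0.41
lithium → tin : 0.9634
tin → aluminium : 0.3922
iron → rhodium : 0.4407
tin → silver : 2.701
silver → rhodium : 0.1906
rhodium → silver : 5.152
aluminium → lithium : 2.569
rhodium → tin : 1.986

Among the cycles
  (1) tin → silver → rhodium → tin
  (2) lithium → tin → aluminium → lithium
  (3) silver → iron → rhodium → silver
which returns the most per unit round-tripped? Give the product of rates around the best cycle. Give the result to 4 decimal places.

(1) 2.701 × 0.1906 × 1.986 = 1.02241
(2) 0.9634 × 0.3922 × 2.569 = 0.97069
(3) 0.41 × 0.4407 × 5.152 = 0.93090
Highest is cycle (1) at 1.0224 (>1, arbitrage).

1.0224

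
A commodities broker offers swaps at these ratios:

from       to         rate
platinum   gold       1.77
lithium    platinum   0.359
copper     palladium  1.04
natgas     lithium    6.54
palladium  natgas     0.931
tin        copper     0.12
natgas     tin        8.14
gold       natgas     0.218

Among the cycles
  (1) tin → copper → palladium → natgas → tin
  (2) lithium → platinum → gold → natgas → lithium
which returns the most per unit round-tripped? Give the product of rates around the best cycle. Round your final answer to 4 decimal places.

(1) 0.12 × 1.04 × 0.931 × 8.14 = 0.94578
(2) 0.359 × 1.77 × 0.218 × 6.54 = 0.90595
Highest is cycle (1) at 0.9458 (≤1, no arbitrage).

0.9458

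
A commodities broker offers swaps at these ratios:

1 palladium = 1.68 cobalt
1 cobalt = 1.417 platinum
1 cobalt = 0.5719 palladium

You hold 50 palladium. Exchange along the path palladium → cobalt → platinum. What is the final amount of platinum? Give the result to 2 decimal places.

119.03

50 palladium × 1.68 = 84 cobalt
84 cobalt × 1.417 = 119.028 platinum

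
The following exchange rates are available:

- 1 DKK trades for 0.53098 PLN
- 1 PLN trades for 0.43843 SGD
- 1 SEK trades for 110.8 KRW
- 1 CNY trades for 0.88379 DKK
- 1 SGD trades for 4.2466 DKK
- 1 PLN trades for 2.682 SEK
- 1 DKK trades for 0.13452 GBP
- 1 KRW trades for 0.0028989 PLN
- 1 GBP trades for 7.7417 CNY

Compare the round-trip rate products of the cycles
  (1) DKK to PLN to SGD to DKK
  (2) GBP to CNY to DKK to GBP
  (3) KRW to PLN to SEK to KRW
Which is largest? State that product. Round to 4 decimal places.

0.9886

(1) 0.53098 × 0.43843 × 4.2466 = 0.98860
(2) 7.7417 × 0.88379 × 0.13452 = 0.92039
(3) 0.0028989 × 2.682 × 110.8 = 0.86145
Highest is cycle (1) at 0.9886 (≤1, no arbitrage).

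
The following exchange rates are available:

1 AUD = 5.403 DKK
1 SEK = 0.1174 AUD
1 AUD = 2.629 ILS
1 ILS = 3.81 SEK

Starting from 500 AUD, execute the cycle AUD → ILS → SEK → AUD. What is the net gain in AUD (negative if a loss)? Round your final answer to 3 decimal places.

87.968

500 AUD × 2.629 = 1314.5 ILS
1314.5 ILS × 3.81 = 5008.245 SEK
5008.245 SEK × 0.1174 = 587.967963 AUD
Net change: 587.967963 − 500 = 87.967963 AUD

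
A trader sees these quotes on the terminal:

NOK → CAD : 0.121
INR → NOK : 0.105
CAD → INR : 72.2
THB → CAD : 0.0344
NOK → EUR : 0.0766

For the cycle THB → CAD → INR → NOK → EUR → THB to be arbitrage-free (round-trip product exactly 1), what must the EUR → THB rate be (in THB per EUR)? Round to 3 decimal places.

50.059

Known legs of the cycle: 0.0344 × 72.2 × 0.105 × 0.0766 = 0.01997623824
For no arbitrage the full-cycle product must be 1, so the missing rate is 1 / 0.01997623824 ≈ 50.05948.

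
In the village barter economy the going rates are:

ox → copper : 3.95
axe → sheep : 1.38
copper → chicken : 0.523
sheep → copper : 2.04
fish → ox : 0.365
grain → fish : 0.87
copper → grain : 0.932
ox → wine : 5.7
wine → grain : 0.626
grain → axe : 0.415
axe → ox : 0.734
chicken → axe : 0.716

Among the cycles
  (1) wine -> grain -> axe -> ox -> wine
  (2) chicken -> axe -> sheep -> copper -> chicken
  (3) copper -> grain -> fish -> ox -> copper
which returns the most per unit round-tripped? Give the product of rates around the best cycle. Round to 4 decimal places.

1.1690

(1) 0.626 × 0.415 × 0.734 × 5.7 = 1.08691
(2) 0.716 × 1.38 × 2.04 × 0.523 = 1.05420
(3) 0.932 × 0.87 × 0.365 × 3.95 = 1.16903
Highest is cycle (3) at 1.1690 (>1, arbitrage).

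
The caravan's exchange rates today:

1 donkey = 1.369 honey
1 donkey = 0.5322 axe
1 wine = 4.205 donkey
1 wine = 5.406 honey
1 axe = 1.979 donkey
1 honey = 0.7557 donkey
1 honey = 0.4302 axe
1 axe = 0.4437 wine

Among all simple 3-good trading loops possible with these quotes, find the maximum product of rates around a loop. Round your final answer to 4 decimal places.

axe→donkey→honey→axe: 1.979 × 1.369 × 0.4302 = 1.16552
axe→wine→honey→axe: 0.4437 × 5.406 × 0.4302 = 1.03190
axe→wine→donkey→axe: 0.4437 × 4.205 × 0.5322 = 0.99296
Maximum is axe→donkey→honey→axe at 1.1655; arbitrage exists.

1.1655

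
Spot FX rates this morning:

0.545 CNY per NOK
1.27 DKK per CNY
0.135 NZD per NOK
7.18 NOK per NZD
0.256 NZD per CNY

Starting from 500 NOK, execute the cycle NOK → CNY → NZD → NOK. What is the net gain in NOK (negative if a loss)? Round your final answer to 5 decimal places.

500 NOK × 0.545 = 272.5 CNY
272.5 CNY × 0.256 = 69.76 NZD
69.76 NZD × 7.18 = 500.8768 NOK
Net change: 500.8768 − 500 = 0.8768 NOK

0.87680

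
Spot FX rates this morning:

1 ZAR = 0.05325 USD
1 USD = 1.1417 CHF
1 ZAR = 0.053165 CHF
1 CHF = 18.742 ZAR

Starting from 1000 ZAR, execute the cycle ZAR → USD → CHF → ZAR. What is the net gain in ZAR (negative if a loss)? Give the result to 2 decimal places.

139.43

1000 ZAR × 0.05325 = 53.25 USD
53.25 USD × 1.1417 = 60.795525 CHF
60.795525 CHF × 18.742 = 1139.42972955 ZAR
Net change: 1139.42972955 − 1000 = 139.42972955 ZAR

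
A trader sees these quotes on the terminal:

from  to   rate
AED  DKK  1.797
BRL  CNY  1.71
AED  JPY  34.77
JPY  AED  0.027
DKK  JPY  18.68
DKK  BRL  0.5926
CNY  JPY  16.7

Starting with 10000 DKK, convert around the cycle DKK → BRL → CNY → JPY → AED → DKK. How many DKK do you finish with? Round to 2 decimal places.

8210.81

10000 DKK × 0.5926 = 5926 BRL
5926 BRL × 1.71 = 10133.46 CNY
10133.46 CNY × 16.7 = 169228.782 JPY
169228.782 JPY × 0.027 = 4569.177114 AED
4569.177114 AED × 1.797 = 8210.811273858 DKK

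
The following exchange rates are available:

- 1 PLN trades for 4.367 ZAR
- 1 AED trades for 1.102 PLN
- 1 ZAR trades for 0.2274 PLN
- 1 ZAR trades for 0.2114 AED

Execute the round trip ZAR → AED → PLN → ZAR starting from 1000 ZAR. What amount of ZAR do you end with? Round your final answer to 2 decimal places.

1000 ZAR × 0.2114 = 211.4 AED
211.4 AED × 1.102 = 232.9628 PLN
232.9628 PLN × 4.367 = 1017.3485476 ZAR

1017.35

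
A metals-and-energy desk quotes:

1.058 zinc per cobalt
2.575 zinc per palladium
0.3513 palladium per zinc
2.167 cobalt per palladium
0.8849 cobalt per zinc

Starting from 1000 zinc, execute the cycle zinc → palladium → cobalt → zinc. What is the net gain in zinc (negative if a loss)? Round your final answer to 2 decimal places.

1000 zinc × 0.3513 = 351.3 palladium
351.3 palladium × 2.167 = 761.2671 cobalt
761.2671 cobalt × 1.058 = 805.4205918 zinc
Net change: 805.4205918 − 1000 = -194.5794082 zinc

-194.58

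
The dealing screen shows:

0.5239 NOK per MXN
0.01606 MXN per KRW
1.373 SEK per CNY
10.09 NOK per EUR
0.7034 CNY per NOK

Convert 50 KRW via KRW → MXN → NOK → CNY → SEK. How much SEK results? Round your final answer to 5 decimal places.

0.40629

50 KRW × 0.01606 = 0.803 MXN
0.803 MXN × 0.5239 = 0.4206917 NOK
0.4206917 NOK × 0.7034 = 0.29591454178 CNY
0.29591454178 CNY × 1.373 = 0.40629066586394 SEK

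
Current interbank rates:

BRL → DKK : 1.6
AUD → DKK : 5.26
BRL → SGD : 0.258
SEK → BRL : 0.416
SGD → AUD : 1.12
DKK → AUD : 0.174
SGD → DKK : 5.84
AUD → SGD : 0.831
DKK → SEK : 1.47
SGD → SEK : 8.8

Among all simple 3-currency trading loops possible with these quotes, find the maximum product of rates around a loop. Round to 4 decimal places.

BRL→DKK→SEK→BRL: 1.6 × 1.47 × 0.416 = 0.97843
SGD→SEK→BRL→SGD: 8.8 × 0.416 × 0.258 = 0.94449
SGD→DKK→AUD→SGD: 5.84 × 0.174 × 0.831 = 0.84443
Maximum is BRL→DKK→SEK→BRL at 0.9784; no arbitrage — every cycle loses value.

0.9784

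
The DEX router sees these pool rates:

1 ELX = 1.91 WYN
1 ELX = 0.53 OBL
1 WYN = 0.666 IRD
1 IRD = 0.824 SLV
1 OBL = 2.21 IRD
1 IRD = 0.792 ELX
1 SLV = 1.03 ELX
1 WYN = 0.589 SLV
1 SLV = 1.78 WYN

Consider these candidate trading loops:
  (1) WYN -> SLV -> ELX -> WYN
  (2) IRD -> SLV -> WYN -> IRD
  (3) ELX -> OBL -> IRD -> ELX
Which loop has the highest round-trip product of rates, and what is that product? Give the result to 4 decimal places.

1.1587

(1) 0.589 × 1.03 × 1.91 = 1.15874
(2) 0.824 × 1.78 × 0.666 = 0.97684
(3) 0.53 × 2.21 × 0.792 = 0.92767
Highest is cycle (1) at 1.1587 (>1, arbitrage).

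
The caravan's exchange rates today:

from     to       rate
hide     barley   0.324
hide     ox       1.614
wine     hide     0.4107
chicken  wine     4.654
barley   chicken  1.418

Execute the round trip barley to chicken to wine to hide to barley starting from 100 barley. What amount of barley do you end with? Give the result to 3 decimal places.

87.816

100 barley × 1.418 = 141.8 chicken
141.8 chicken × 4.654 = 659.9372 wine
659.9372 wine × 0.4107 = 271.03620804 hide
271.03620804 hide × 0.324 = 87.81573140496 barley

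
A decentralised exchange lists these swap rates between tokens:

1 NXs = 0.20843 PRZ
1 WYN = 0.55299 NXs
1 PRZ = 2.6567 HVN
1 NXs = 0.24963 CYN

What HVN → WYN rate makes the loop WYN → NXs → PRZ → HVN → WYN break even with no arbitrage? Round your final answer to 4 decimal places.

Known legs of the cycle: 0.55299 × 0.20843 × 2.6567 = 0.30621046013319
For no arbitrage the full-cycle product must be 1, so the missing rate is 1 / 0.30621046013319 ≈ 3.265728.

3.2657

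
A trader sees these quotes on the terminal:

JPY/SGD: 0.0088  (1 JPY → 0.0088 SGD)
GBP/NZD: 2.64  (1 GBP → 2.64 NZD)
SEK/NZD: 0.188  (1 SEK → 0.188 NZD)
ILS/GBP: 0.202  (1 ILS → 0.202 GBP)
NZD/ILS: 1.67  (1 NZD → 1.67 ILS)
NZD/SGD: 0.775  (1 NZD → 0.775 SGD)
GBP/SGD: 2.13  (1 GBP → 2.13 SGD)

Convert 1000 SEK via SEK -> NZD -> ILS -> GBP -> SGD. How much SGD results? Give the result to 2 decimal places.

1000 SEK × 0.188 = 188 NZD
188 NZD × 1.67 = 313.96 ILS
313.96 ILS × 0.202 = 63.41992 GBP
63.41992 GBP × 2.13 = 135.0844296 SGD

135.08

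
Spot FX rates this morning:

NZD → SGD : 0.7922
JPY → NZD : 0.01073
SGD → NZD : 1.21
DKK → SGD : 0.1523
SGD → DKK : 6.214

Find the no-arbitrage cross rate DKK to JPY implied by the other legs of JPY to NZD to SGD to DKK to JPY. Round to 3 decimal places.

Known legs of the cycle: 0.01073 × 0.7922 × 6.214 = 0.052820901484
For no arbitrage the full-cycle product must be 1, so the missing rate is 1 / 0.052820901484 ≈ 18.93190.

18.932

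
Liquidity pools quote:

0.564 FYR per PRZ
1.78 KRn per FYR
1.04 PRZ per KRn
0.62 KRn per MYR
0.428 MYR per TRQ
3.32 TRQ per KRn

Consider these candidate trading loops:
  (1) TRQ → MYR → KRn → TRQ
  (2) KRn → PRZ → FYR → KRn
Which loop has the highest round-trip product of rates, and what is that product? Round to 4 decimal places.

(1) 0.428 × 0.62 × 3.32 = 0.88100
(2) 1.04 × 0.564 × 1.78 = 1.04408
Highest is cycle (2) at 1.0441 (>1, arbitrage).

1.0441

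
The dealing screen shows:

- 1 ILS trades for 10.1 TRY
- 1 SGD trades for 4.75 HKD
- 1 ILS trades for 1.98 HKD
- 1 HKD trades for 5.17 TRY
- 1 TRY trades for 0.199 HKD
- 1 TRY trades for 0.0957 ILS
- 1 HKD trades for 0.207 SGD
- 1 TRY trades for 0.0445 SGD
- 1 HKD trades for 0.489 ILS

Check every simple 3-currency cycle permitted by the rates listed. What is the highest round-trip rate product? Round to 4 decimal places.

SGD→HKD→TRY→SGD: 4.75 × 5.17 × 0.0445 = 1.09281
HKD→ILS→TRY→HKD: 0.489 × 10.1 × 0.199 = 0.98284
HKD→TRY→ILS→HKD: 5.17 × 0.0957 × 1.98 = 0.97964
Maximum is SGD→HKD→TRY→SGD at 1.0928; arbitrage exists.

1.0928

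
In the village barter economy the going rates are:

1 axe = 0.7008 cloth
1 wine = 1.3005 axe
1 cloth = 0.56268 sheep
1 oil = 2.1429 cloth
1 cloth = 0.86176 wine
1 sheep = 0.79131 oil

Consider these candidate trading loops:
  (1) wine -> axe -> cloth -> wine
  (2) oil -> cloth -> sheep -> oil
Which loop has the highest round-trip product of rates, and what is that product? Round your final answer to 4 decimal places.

(1) 1.3005 × 0.7008 × 0.86176 = 0.78540
(2) 2.1429 × 0.56268 × 0.79131 = 0.95414
Highest is cycle (2) at 0.9541 (≤1, no arbitrage).

0.9541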